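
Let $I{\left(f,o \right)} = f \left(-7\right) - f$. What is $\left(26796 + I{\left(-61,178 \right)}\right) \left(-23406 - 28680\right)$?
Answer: $-1421114424$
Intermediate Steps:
$I{\left(f,o \right)} = - 8 f$ ($I{\left(f,o \right)} = - 7 f - f = - 8 f$)
$\left(26796 + I{\left(-61,178 \right)}\right) \left(-23406 - 28680\right) = \left(26796 - -488\right) \left(-23406 - 28680\right) = \left(26796 + 488\right) \left(-52086\right) = 27284 \left(-52086\right) = -1421114424$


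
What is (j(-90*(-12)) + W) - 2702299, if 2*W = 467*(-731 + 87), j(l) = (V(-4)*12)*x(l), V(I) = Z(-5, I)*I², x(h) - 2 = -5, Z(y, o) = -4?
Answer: -2850369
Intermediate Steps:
x(h) = -3 (x(h) = 2 - 5 = -3)
V(I) = -4*I²
j(l) = 2304 (j(l) = (-4*(-4)²*12)*(-3) = (-4*16*12)*(-3) = -64*12*(-3) = -768*(-3) = 2304)
W = -150374 (W = (467*(-731 + 87))/2 = (467*(-644))/2 = (½)*(-300748) = -150374)
(j(-90*(-12)) + W) - 2702299 = (2304 - 150374) - 2702299 = -148070 - 2702299 = -2850369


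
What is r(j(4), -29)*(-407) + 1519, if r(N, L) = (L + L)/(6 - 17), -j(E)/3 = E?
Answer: -627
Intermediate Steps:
j(E) = -3*E
r(N, L) = -2*L/11 (r(N, L) = (2*L)/(-11) = (2*L)*(-1/11) = -2*L/11)
r(j(4), -29)*(-407) + 1519 = -2/11*(-29)*(-407) + 1519 = (58/11)*(-407) + 1519 = -2146 + 1519 = -627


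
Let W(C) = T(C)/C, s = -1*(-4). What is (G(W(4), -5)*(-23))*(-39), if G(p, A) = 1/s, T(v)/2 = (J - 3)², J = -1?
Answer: 897/4 ≈ 224.25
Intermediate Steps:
T(v) = 32 (T(v) = 2*(-1 - 3)² = 2*(-4)² = 2*16 = 32)
s = 4
W(C) = 32/C
G(p, A) = ¼ (G(p, A) = 1/4 = ¼)
(G(W(4), -5)*(-23))*(-39) = ((¼)*(-23))*(-39) = -23/4*(-39) = 897/4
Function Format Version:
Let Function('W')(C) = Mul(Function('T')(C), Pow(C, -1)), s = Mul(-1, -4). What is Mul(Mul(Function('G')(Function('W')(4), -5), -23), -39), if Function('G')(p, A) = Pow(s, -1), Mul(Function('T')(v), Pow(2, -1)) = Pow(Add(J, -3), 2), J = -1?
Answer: Rational(897, 4) ≈ 224.25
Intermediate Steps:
Function('T')(v) = 32 (Function('T')(v) = Mul(2, Pow(Add(-1, -3), 2)) = Mul(2, Pow(-4, 2)) = Mul(2, 16) = 32)
s = 4
Function('W')(C) = Mul(32, Pow(C, -1))
Function('G')(p, A) = Rational(1, 4) (Function('G')(p, A) = Pow(4, -1) = Rational(1, 4))
Mul(Mul(Function('G')(Function('W')(4), -5), -23), -39) = Mul(Mul(Rational(1, 4), -23), -39) = Mul(Rational(-23, 4), -39) = Rational(897, 4)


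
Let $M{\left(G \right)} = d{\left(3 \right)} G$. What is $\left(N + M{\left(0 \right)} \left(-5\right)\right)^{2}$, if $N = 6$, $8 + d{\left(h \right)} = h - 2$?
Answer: $36$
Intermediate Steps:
$d{\left(h \right)} = -10 + h$ ($d{\left(h \right)} = -8 + \left(h - 2\right) = -8 + \left(-2 + h\right) = -10 + h$)
$M{\left(G \right)} = - 7 G$ ($M{\left(G \right)} = \left(-10 + 3\right) G = - 7 G$)
$\left(N + M{\left(0 \right)} \left(-5\right)\right)^{2} = \left(6 + \left(-7\right) 0 \left(-5\right)\right)^{2} = \left(6 + 0 \left(-5\right)\right)^{2} = \left(6 + 0\right)^{2} = 6^{2} = 36$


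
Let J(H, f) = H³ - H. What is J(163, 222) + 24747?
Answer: 4355331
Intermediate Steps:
J(163, 222) + 24747 = (163³ - 1*163) + 24747 = (4330747 - 163) + 24747 = 4330584 + 24747 = 4355331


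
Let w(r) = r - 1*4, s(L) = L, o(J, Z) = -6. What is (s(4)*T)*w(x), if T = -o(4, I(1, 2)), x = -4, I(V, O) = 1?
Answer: -192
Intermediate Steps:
T = 6 (T = -1*(-6) = 6)
w(r) = -4 + r (w(r) = r - 4 = -4 + r)
(s(4)*T)*w(x) = (4*6)*(-4 - 4) = 24*(-8) = -192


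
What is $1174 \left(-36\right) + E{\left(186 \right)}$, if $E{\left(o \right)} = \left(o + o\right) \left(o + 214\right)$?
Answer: $106536$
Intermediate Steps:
$E{\left(o \right)} = 2 o \left(214 + o\right)$
$1174 \left(-36\right) + E{\left(186 \right)} = 1174 \left(-36\right) + 2 \cdot 186 \left(214 + 186\right) = -42264 + 2 \cdot 186 \cdot 400 = -42264 + 148800 = 106536$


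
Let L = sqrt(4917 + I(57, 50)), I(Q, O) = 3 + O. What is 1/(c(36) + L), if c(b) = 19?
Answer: -19/4609 + sqrt(4970)/4609 ≈ 0.011173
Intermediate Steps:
L = sqrt(4970) (L = sqrt(4917 + (3 + 50)) = sqrt(4917 + 53) = sqrt(4970) ≈ 70.498)
1/(c(36) + L) = 1/(19 + sqrt(4970))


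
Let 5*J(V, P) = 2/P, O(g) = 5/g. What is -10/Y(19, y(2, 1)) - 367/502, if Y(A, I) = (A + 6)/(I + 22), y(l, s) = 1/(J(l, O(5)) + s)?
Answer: -172481/17570 ≈ -9.8168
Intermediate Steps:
J(V, P) = 2/(5*P) (J(V, P) = (2/P)/5 = 2/(5*P))
y(l, s) = 1/(⅖ + s) (y(l, s) = 1/(2/(5*((5/5))) + s) = 1/(2/(5*((5*(⅕)))) + s) = 1/((⅖)/1 + s) = 1/((⅖)*1 + s) = 1/(⅖ + s))
Y(A, I) = (6 + A)/(22 + I)
-10/Y(19, y(2, 1)) - 367/502 = -10*(22 + 5/(2 + 5*1))/(6 + 19) - 367/502 = -(44/5 + 2/(2 + 5)) - 367*1/502 = -10/(25/(22 + 5/7)) - 367/502 = -10/(25/(159/7)) - 367/502 = -10/((7/159)*25) - 367/502 = -10/175/159 - 367/502 = -10*159/175 - 367/502 = -318/35 - 367/502 = -172481/17570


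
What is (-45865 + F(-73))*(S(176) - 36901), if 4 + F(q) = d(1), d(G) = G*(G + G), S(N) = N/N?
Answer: 1692492300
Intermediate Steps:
S(N) = 1
d(G) = 2*G² (d(G) = G*(2*G) = 2*G²)
F(q) = -2 (F(q) = -4 + 2*1² = -4 + 2*1 = -4 + 2 = -2)
(-45865 + F(-73))*(S(176) - 36901) = (-45865 - 2)*(1 - 36901) = -45867*(-36900) = 1692492300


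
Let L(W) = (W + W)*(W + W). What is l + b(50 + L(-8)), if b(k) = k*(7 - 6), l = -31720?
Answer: -31414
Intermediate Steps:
L(W) = 4*W² (L(W) = (2*W)*(2*W) = 4*W²)
b(k) = k (b(k) = k*1 = k)
l + b(50 + L(-8)) = -31720 + (50 + 4*(-8)²) = -31720 + (50 + 4*64) = -31720 + (50 + 256) = -31720 + 306 = -31414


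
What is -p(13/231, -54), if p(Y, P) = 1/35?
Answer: -1/35 ≈ -0.028571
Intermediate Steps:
p(Y, P) = 1/35
-p(13/231, -54) = -1*1/35 = -1/35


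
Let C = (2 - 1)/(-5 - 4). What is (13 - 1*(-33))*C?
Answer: -46/9 ≈ -5.1111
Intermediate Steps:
C = -1/9 (C = 1/(-9) = 1*(-1/9) = -1/9 ≈ -0.11111)
(13 - 1*(-33))*C = (13 - 1*(-33))*(-1/9) = (13 + 33)*(-1/9) = 46*(-1/9) = -46/9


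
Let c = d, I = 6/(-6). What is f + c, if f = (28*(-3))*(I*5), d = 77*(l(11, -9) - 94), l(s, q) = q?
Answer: -7511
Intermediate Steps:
I = -1 (I = 6*(-⅙) = -1)
d = -7931 (d = 77*(-9 - 94) = 77*(-103) = -7931)
f = 420 (f = (28*(-3))*(-1*5) = -84*(-5) = 420)
c = -7931
f + c = 420 - 7931 = -7511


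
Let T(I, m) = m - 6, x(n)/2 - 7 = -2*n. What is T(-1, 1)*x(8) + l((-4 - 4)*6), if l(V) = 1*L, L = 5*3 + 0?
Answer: 105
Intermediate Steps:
L = 15 (L = 15 + 0 = 15)
l(V) = 15 (l(V) = 1*15 = 15)
x(n) = 14 - 4*n (x(n) = 14 + 2*(-2*n) = 14 - 4*n)
T(I, m) = -6 + m
T(-1, 1)*x(8) + l((-4 - 4)*6) = (-6 + 1)*(14 - 4*8) + 15 = -5*(14 - 32) + 15 = -5*(-18) + 15 = 90 + 15 = 105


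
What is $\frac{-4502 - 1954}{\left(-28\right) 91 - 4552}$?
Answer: $\frac{1614}{1775} \approx 0.9093$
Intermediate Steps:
$\frac{-4502 - 1954}{\left(-28\right) 91 - 4552} = - \frac{6456}{-2548 - 4552} = - \frac{6456}{-7100} = \left(-6456\right) \left(- \frac{1}{7100}\right) = \frac{1614}{1775}$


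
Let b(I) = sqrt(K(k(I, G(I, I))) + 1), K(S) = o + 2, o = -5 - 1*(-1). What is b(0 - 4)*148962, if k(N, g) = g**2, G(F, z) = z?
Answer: 148962*I ≈ 1.4896e+5*I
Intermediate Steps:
o = -4 (o = -5 + 1 = -4)
K(S) = -2 (K(S) = -4 + 2 = -2)
b(I) = I (b(I) = sqrt(-2 + 1) = sqrt(-1) = I)
b(0 - 4)*148962 = I*148962 = 148962*I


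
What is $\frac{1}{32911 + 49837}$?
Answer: $\frac{1}{82748} \approx 1.2085 \cdot 10^{-5}$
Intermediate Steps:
$\frac{1}{32911 + 49837} = \frac{1}{82748}$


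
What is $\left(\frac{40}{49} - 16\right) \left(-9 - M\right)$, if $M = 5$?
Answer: $\frac{1488}{7} \approx 212.57$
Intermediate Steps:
$\left(\frac{40}{49} - 16\right) \left(-9 - M\right) = \left(\frac{40}{49} - 16\right) \left(-9 - 5\right) = \left(40 \cdot \frac{1}{49} - 16\right) \left(-9 - 5\right) = \left(\frac{40}{49} - 16\right) \left(-14\right) = \left(- \frac{744}{49}\right) \left(-14\right) = \frac{1488}{7}$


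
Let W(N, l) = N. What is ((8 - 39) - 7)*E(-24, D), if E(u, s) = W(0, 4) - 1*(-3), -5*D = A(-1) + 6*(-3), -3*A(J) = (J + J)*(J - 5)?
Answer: -114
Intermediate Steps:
A(J) = -2*J*(-5 + J)/3 (A(J) = -(J + J)*(J - 5)/3 = -2*J*(-5 + J)/3)
D = 22/5 (D = -((⅔)*(-1)*(5 - 1*(-1)) + 6*(-3))/5 = -((⅔)*(-1)*(5 + 1) - 18)/5 = -((⅔)*(-1)*6 - 18)/5 = -(-4 - 18)/5 = -⅕*(-22) = 22/5 ≈ 4.4000)
E(u, s) = 3 (E(u, s) = 0 - 1*(-3) = 0 + 3 = 3)
((8 - 39) - 7)*E(-24, D) = ((8 - 39) - 7)*3 = (-31 - 7)*3 = -38*3 = -114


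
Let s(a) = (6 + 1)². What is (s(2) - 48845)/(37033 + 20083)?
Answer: -12199/14279 ≈ -0.85433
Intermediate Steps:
s(a) = 49 (s(a) = 7² = 49)
(s(2) - 48845)/(37033 + 20083) = (49 - 48845)/(37033 + 20083) = -48796/57116 = -48796*1/57116 = -12199/14279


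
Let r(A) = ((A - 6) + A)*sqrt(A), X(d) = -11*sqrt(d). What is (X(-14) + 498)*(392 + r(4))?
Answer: 197208 - 4356*I*sqrt(14) ≈ 1.9721e+5 - 16299.0*I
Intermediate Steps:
r(A) = sqrt(A)*(-6 + 2*A) (r(A) = ((-6 + A) + A)*sqrt(A) = (-6 + 2*A)*sqrt(A) = sqrt(A)*(-6 + 2*A))
(X(-14) + 498)*(392 + r(4)) = (-11*I*sqrt(14) + 498)*(392 + 2*sqrt(4)*(-3 + 4)) = (-11*I*sqrt(14) + 498)*(392 + 2*2*1) = (-11*I*sqrt(14) + 498)*(392 + 4) = (498 - 11*I*sqrt(14))*396 = 197208 - 4356*I*sqrt(14)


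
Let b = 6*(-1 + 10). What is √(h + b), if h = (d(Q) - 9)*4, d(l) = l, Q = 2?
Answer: √26 ≈ 5.0990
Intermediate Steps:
h = -28 (h = (2 - 9)*4 = -7*4 = -28)
b = 54 (b = 6*9 = 54)
√(h + b) = √(-28 + 54) = √26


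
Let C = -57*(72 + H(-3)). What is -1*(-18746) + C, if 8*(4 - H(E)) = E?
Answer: 115141/8 ≈ 14393.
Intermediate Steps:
H(E) = 4 - E/8
C = -34827/8 (C = -57*(72 + (4 - ⅛*(-3))) = -57*(72 + (4 + 3/8)) = -57*(72 + 35/8) = -57*611/8 = -34827/8 ≈ -4353.4)
-1*(-18746) + C = -1*(-18746) - 34827/8 = 18746 - 34827/8 = 115141/8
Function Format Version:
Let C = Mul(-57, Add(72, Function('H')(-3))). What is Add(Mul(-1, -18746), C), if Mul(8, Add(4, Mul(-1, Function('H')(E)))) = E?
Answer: Rational(115141, 8) ≈ 14393.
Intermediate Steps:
Function('H')(E) = Add(4, Mul(Rational(-1, 8), E))
C = Rational(-34827, 8) (C = Mul(-57, Add(72, Add(4, Mul(Rational(-1, 8), -3)))) = Mul(-57, Add(72, Add(4, Rational(3, 8)))) = Mul(-57, Add(72, Rational(35, 8))) = Mul(-57, Rational(611, 8)) = Rational(-34827, 8) ≈ -4353.4)
Add(Mul(-1, -18746), C) = Add(Mul(-1, -18746), Rational(-34827, 8)) = Add(18746, Rational(-34827, 8)) = Rational(115141, 8)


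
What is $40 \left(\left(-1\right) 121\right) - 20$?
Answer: $-4860$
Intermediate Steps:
$40 \left(\left(-1\right) 121\right) - 20 = 40 \left(-121\right) - 20 = -4840 - 20 = -4860$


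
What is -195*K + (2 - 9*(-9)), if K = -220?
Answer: 42983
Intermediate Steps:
-195*K + (2 - 9*(-9)) = -195*(-220) + (2 - 9*(-9)) = 42900 + (2 + 81) = 42900 + 83 = 42983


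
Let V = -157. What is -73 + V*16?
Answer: -2585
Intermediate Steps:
-73 + V*16 = -73 - 157*16 = -73 - 2512 = -2585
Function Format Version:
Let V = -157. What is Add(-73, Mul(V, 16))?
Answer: -2585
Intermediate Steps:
Add(-73, Mul(V, 16)) = Add(-73, Mul(-157, 16)) = Add(-73, -2512) = -2585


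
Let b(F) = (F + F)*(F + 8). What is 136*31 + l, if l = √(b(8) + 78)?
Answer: 4216 + √334 ≈ 4234.3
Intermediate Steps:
b(F) = 2*F*(8 + F) (b(F) = (2*F)*(8 + F) = 2*F*(8 + F))
l = √334 (l = √(2*8*(8 + 8) + 78) = √(2*8*16 + 78) = √(256 + 78) = √334 ≈ 18.276)
136*31 + l = 136*31 + √334 = 4216 + √334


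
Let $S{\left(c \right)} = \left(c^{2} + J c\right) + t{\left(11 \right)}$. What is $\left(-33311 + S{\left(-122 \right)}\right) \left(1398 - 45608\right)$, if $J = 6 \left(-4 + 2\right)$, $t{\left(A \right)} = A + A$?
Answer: $748961610$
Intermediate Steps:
$t{\left(A \right)} = 2 A$
$J = -12$ ($J = 6 \left(-2\right) = -12$)
$S{\left(c \right)} = 22 + c^{2} - 12 c$ ($S{\left(c \right)} = \left(c^{2} - 12 c\right) + 2 \cdot 11 = \left(c^{2} - 12 c\right) + 22 = 22 + c^{2} - 12 c$)
$\left(-33311 + S{\left(-122 \right)}\right) \left(1398 - 45608\right) = \left(-33311 + \left(22 + \left(-122\right)^{2} - -1464\right)\right) \left(1398 - 45608\right) = \left(-33311 + \left(22 + 14884 + 1464\right)\right) \left(-44210\right) = \left(-33311 + 16370\right) \left(-44210\right) = \left(-16941\right) \left(-44210\right) = 748961610$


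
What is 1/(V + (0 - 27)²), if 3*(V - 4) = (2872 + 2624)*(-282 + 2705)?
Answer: 1/4439669 ≈ 2.2524e-7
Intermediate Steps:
V = 4438940 (V = 4 + ((2872 + 2624)*(-282 + 2705))/3 = 4 + (5496*2423)/3 = 4 + (⅓)*13316808 = 4 + 4438936 = 4438940)
1/(V + (0 - 27)²) = 1/(4438940 + (0 - 27)²) = 1/(4438940 + (-27)²) = 1/(4438940 + 729) = 1/4439669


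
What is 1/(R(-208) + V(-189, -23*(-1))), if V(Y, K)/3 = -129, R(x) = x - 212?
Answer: -1/807 ≈ -0.0012392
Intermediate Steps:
R(x) = -212 + x
V(Y, K) = -387 (V(Y, K) = 3*(-129) = -387)
1/(R(-208) + V(-189, -23*(-1))) = 1/((-212 - 208) - 387) = 1/(-420 - 387) = 1/(-807) = -1/807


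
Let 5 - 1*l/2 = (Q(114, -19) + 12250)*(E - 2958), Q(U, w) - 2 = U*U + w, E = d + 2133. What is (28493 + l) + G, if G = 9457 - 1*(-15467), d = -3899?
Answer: 238417019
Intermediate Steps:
E = -1766 (E = -3899 + 2133 = -1766)
G = 24924 (G = 9457 + 15467 = 24924)
Q(U, w) = 2 + w + U² (Q(U, w) = 2 + (U*U + w) = 2 + (U² + w) = 2 + (w + U²) = 2 + w + U²)
l = 238363602 (l = 10 - 2*((2 - 19 + 114²) + 12250)*(-1766 - 2958) = 10 - 2*((2 - 19 + 12996) + 12250)*(-4724) = 10 - 2*(12979 + 12250)*(-4724) = 10 - 50458*(-4724) = 10 - 2*(-119181796) = 10 + 238363592 = 238363602)
(28493 + l) + G = (28493 + 238363602) + 24924 = 238392095 + 24924 = 238417019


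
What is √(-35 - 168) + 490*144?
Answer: 70560 + I*√203 ≈ 70560.0 + 14.248*I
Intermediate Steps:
√(-35 - 168) + 490*144 = √(-203) + 70560 = I*√203 + 70560 = 70560 + I*√203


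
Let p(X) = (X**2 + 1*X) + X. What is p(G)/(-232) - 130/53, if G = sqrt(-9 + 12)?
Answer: -30319/12296 - sqrt(3)/116 ≈ -2.4807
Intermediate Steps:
G = sqrt(3) ≈ 1.7320
p(X) = X**2 + 2*X (p(X) = (X**2 + X) + X = (X + X**2) + X = X**2 + 2*X)
p(G)/(-232) - 130/53 = (sqrt(3)*(2 + sqrt(3)))/(-232) - 130/53 = (sqrt(3)*(2 + sqrt(3)))*(-1/232) - 130*1/53 = -sqrt(3)*(2 + sqrt(3))/232 - 130/53 = -130/53 - sqrt(3)*(2 + sqrt(3))/232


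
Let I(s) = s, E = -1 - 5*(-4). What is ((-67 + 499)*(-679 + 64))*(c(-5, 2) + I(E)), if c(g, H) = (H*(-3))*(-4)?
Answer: -11424240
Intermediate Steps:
c(g, H) = 12*H (c(g, H) = -3*H*(-4) = 12*H)
E = 19 (E = -1 + 20 = 19)
((-67 + 499)*(-679 + 64))*(c(-5, 2) + I(E)) = ((-67 + 499)*(-679 + 64))*(12*2 + 19) = (432*(-615))*(24 + 19) = -265680*43 = -11424240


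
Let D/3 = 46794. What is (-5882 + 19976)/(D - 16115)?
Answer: 14094/124267 ≈ 0.11342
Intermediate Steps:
D = 140382 (D = 3*46794 = 140382)
(-5882 + 19976)/(D - 16115) = (-5882 + 19976)/(140382 - 16115) = 14094/124267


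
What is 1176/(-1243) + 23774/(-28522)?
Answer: -31546477/17726423 ≈ -1.7796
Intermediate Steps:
1176/(-1243) + 23774/(-28522) = 1176*(-1/1243) + 23774*(-1/28522) = -1176/1243 - 11887/14261 = -31546477/17726423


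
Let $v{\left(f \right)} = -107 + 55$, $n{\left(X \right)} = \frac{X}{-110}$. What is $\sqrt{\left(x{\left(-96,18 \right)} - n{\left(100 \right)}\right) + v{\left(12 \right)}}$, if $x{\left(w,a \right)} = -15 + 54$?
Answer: $\frac{i \sqrt{1463}}{11} \approx 3.4772 i$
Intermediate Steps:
$n{\left(X \right)} = - \frac{X}{110}$ ($n{\left(X \right)} = X \left(- \frac{1}{110}\right) = - \frac{X}{110}$)
$x{\left(w,a \right)} = 39$
$v{\left(f \right)} = -52$
$\sqrt{\left(x{\left(-96,18 \right)} - n{\left(100 \right)}\right) + v{\left(12 \right)}} = \sqrt{\left(39 - \left(- \frac{1}{110}\right) 100\right) - 52} = \sqrt{\left(39 - - \frac{10}{11}\right) - 52} = \sqrt{\left(39 + \frac{10}{11}\right) - 52} = \sqrt{\frac{439}{11} - 52} = \sqrt{- \frac{133}{11}} = \frac{i \sqrt{1463}}{11}$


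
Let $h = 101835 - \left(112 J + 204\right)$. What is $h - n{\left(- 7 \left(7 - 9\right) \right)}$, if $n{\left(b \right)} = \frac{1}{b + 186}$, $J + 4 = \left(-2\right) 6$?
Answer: $\frac{20684599}{200} \approx 1.0342 \cdot 10^{5}$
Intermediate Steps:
$J = -16$ ($J = -4 - 12 = -16$)
$h = 103423$ ($h = 101835 - \left(112 \left(-16\right) + 204\right) = 101835 - \left(-1792 + 204\right) = 101835 - -1588 = 101835 + 1588 = 103423$)
$n{\left(b \right)} = \frac{1}{186 + b}$
$h - n{\left(- 7 \left(7 - 9\right) \right)} = 103423 - \frac{1}{186 - 7 \left(7 - 9\right)} = 103423 - \frac{1}{186 - -14} = 103423 - \frac{1}{186 + 14} = 103423 - \frac{1}{200} = \frac{20684599}{200}$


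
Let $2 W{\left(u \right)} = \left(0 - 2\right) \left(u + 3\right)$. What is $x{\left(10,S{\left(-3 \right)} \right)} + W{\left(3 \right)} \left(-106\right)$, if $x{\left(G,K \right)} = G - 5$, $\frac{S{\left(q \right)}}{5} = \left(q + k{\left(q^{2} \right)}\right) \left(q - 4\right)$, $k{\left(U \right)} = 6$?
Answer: $641$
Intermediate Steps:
$S{\left(q \right)} = 5 \left(-4 + q\right) \left(6 + q\right)$ ($S{\left(q \right)} = 5 \left(q + 6\right) \left(q - 4\right) = 5 \left(6 + q\right) \left(-4 + q\right) = 5 \left(-4 + q\right) \left(6 + q\right)$)
$W{\left(u \right)} = -3 - u$ ($W{\left(u \right)} = \frac{\left(0 - 2\right) \left(u + 3\right)}{2} = \frac{\left(-2\right) \left(3 + u\right)}{2} = \frac{-6 - 2 u}{2} = -3 - u$)
$x{\left(G,K \right)} = -5 + G$
$x{\left(10,S{\left(-3 \right)} \right)} + W{\left(3 \right)} \left(-106\right) = \left(-5 + 10\right) + \left(-3 - 3\right) \left(-106\right) = 5 + \left(-3 - 3\right) \left(-106\right) = 5 - -636 = 5 + 636 = 641$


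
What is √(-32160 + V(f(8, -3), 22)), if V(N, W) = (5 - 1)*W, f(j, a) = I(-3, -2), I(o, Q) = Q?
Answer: 2*I*√8018 ≈ 179.09*I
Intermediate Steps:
f(j, a) = -2
V(N, W) = 4*W
√(-32160 + V(f(8, -3), 22)) = √(-32160 + 4*22) = √(-32160 + 88) = √(-32072) = 2*I*√8018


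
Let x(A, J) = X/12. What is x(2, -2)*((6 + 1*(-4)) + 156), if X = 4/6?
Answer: 79/9 ≈ 8.7778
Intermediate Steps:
X = ⅔ (X = 4*(⅙) = ⅔ ≈ 0.66667)
x(A, J) = 1/18 (x(A, J) = (⅔)/12 = (⅔)*(1/12) = 1/18)
x(2, -2)*((6 + 1*(-4)) + 156) = ((6 + 1*(-4)) + 156)/18 = ((6 - 4) + 156)/18 = (2 + 156)/18 = (1/18)*158 = 79/9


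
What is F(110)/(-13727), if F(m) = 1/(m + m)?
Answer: -1/3019940 ≈ -3.3113e-7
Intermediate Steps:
F(m) = 1/(2*m)
F(110)/(-13727) = ((½)/110)/(-13727) = ((½)*(1/110))*(-1/13727) = (1/220)*(-1/13727) = -1/3019940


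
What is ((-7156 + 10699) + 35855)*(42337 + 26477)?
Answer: 2711133972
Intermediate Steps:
((-7156 + 10699) + 35855)*(42337 + 26477) = (3543 + 35855)*68814 = 39398*68814 = 2711133972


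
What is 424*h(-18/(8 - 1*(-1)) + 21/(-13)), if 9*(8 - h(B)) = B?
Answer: 416792/117 ≈ 3562.3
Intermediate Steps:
h(B) = 8 - B/9
424*h(-18/(8 - 1*(-1)) + 21/(-13)) = 424*(8 - (-18/(8 - 1*(-1)) + 21/(-13))/9) = 424*(8 - (-18/(8 + 1) + 21*(-1/13))/9) = 424*(8 - (-18/9 - 21/13)/9) = 424*(8 - (-18*1/9 - 21/13)/9) = 424*(8 - (-2 - 21/13)/9) = 424*(8 - 1/9*(-47/13)) = 424*(8 + 47/117) = 424*(983/117) = 416792/117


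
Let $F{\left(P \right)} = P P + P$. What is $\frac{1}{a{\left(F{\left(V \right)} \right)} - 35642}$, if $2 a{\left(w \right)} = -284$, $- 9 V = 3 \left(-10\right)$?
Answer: $- \frac{1}{35784} \approx -2.7945 \cdot 10^{-5}$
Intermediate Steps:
$V = \frac{10}{3}$ ($V = - \frac{3 \left(-10\right)}{9} = \left(- \frac{1}{9}\right) \left(-30\right) = \frac{10}{3} \approx 3.3333$)
$F{\left(P \right)} = P + P^{2}$ ($F{\left(P \right)} = P^{2} + P = P + P^{2}$)
$a{\left(w \right)} = -142$ ($a{\left(w \right)} = \frac{1}{2} \left(-284\right) = -142$)
$\frac{1}{a{\left(F{\left(V \right)} \right)} - 35642} = \frac{1}{-142 - 35642} = \frac{1}{-35784} = - \frac{1}{35784}$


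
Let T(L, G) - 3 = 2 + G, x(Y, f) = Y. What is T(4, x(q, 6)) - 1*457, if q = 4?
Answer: -448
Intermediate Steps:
T(L, G) = 5 + G (T(L, G) = 3 + (2 + G) = 5 + G)
T(4, x(q, 6)) - 1*457 = (5 + 4) - 1*457 = 9 - 457 = -448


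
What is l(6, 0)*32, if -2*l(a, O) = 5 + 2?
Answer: -112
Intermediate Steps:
l(a, O) = -7/2 (l(a, O) = -(5 + 2)/2 = -½*7 = -7/2)
l(6, 0)*32 = -7/2*32 = -112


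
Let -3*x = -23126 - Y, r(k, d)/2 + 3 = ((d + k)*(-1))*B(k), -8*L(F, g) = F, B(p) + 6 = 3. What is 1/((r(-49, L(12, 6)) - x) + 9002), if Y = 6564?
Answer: -3/3611 ≈ -0.00083079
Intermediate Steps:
B(p) = -3 (B(p) = -6 + 3 = -3)
L(F, g) = -F/8
r(k, d) = -6 + 6*d + 6*k (r(k, d) = -6 + 2*(((d + k)*(-1))*(-3)) = -6 + 2*((-d - k)*(-3)) = -6 + 2*(3*d + 3*k) = -6 + (6*d + 6*k) = -6 + 6*d + 6*k)
x = 29690/3 (x = -(-23126 - 1*6564)/3 = -(-23126 - 6564)/3 = -⅓*(-29690) = 29690/3 ≈ 9896.7)
1/((r(-49, L(12, 6)) - x) + 9002) = 1/(((-6 + 6*(-⅛*12) + 6*(-49)) - 1*29690/3) + 9002) = 1/(((-6 + 6*(-3/2) - 294) - 29690/3) + 9002) = 1/(((-6 - 9 - 294) - 29690/3) + 9002) = 1/((-309 - 29690/3) + 9002) = 1/(-30617/3 + 9002) = 1/(-3611/3) = -3/3611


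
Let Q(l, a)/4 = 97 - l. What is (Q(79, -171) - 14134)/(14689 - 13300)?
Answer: -14062/1389 ≈ -10.124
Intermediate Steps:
Q(l, a) = 388 - 4*l (Q(l, a) = 4*(97 - l) = 388 - 4*l)
(Q(79, -171) - 14134)/(14689 - 13300) = ((388 - 4*79) - 14134)/(14689 - 13300) = ((388 - 316) - 14134)/1389 = (72 - 14134)*(1/1389) = -14062*1/1389 = -14062/1389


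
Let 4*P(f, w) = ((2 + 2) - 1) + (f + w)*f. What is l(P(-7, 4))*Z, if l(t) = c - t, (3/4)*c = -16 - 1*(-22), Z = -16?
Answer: -32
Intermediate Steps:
P(f, w) = ¾ + f*(f + w)/4 (P(f, w) = (((2 + 2) - 1) + (f + w)*f)/4 = ((4 - 1) + f*(f + w))/4 = (3 + f*(f + w))/4 = ¾ + f*(f + w)/4)
c = 8 (c = 4*(-16 - 1*(-22))/3 = 4*(-16 + 22)/3 = (4/3)*6 = 8)
l(t) = 8 - t
l(P(-7, 4))*Z = (8 - (¾ + (¼)*(-7)² + (¼)*(-7)*4))*(-16) = (8 - (¾ + (¼)*49 - 7))*(-16) = (8 - (¾ + 49/4 - 7))*(-16) = (8 - 1*6)*(-16) = (8 - 6)*(-16) = 2*(-16) = -32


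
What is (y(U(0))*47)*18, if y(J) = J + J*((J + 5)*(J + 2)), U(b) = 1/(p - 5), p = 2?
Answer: -7426/3 ≈ -2475.3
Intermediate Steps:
U(b) = -1/3 (U(b) = 1/(2 - 5) = 1/(-3) = -1/3)
y(J) = J + J*(2 + J)*(5 + J) (y(J) = J + J*((5 + J)*(2 + J)) = J + J*((2 + J)*(5 + J)) = J + J*(2 + J)*(5 + J))
(y(U(0))*47)*18 = (-(11 + (-1/3)**2 + 7*(-1/3))/3*47)*18 = (-(11 + 1/9 - 7/3)/3*47)*18 = (-1/3*79/9*47)*18 = -79/27*47*18 = -3713/27*18 = -7426/3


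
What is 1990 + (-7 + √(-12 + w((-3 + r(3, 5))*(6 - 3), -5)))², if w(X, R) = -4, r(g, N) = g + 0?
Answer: 2023 - 56*I ≈ 2023.0 - 56.0*I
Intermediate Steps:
r(g, N) = g
1990 + (-7 + √(-12 + w((-3 + r(3, 5))*(6 - 3), -5)))² = 1990 + (-7 + √(-12 - 4))² = 1990 + (-7 + √(-16))² = 1990 + (-7 + 4*I)²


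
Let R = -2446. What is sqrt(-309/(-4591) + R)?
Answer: I*sqrt(51553610707)/4591 ≈ 49.456*I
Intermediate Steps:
sqrt(-309/(-4591) + R) = sqrt(-309/(-4591) - 2446) = sqrt(-309*(-1/4591) - 2446) = sqrt(309/4591 - 2446) = sqrt(-11229277/4591) = I*sqrt(51553610707)/4591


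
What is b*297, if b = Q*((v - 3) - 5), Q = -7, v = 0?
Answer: 16632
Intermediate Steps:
b = 56 (b = -7*((0 - 3) - 5) = -7*(-3 - 5) = -7*(-8) = 56)
b*297 = 56*297 = 16632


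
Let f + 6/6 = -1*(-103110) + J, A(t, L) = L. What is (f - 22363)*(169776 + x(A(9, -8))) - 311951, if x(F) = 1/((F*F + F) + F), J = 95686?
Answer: 89860832870/3 ≈ 2.9954e+10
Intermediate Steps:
f = 198795 (f = -1 + (-1*(-103110) + 95686) = -1 + (103110 + 95686) = -1 + 198796 = 198795)
x(F) = 1/(F² + 2*F) (x(F) = 1/((F² + F) + F) = 1/((F + F²) + F) = 1/(F² + 2*F))
(f - 22363)*(169776 + x(A(9, -8))) - 311951 = (198795 - 22363)*(169776 + 1/((-8)*(2 - 8))) - 311951 = 176432*(169776 - ⅛/(-6)) - 311951 = 176432*(169776 - ⅛*(-⅙)) - 311951 = 176432*(169776 + 1/48) - 311951 = 176432*(8149249/48) - 311951 = 89861768723/3 - 311951 = 89860832870/3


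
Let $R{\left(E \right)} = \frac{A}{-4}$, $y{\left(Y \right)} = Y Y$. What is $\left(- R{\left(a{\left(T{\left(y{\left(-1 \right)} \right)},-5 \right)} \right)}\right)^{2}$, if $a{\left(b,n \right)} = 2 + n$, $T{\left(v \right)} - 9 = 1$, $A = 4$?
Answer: $1$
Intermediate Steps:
$y{\left(Y \right)} = Y^{2}$
$T{\left(v \right)} = 10$ ($T{\left(v \right)} = 9 + 1 = 10$)
$R{\left(E \right)} = -1$ ($R{\left(E \right)} = \frac{4}{-4} = 4 \left(- \frac{1}{4}\right) = -1$)
$\left(- R{\left(a{\left(T{\left(y{\left(-1 \right)} \right)},-5 \right)} \right)}\right)^{2} = \left(\left(-1\right) \left(-1\right)\right)^{2} = 1^{2} = 1$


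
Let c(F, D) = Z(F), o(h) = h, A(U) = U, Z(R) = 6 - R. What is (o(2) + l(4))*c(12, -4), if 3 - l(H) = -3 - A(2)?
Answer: -60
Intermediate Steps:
c(F, D) = 6 - F
l(H) = 8 (l(H) = 3 - (-3 - 1*2) = 3 - (-3 - 2) = 3 - 1*(-5) = 3 + 5 = 8)
(o(2) + l(4))*c(12, -4) = (2 + 8)*(6 - 1*12) = 10*(6 - 12) = 10*(-6) = -60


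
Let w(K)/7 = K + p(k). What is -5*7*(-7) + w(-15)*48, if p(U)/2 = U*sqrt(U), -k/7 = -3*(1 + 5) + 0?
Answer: -4795 + 254016*sqrt(14) ≈ 9.4565e+5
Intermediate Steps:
k = 126 (k = -7*(-3*(1 + 5) + 0) = -7*(-3*6 + 0) = -7*(-18 + 0) = -7*(-18) = 126)
p(U) = 2*U**(3/2) (p(U) = 2*(U*sqrt(U)) = 2*U**(3/2))
w(K) = 7*K + 5292*sqrt(14) (w(K) = 7*(K + 2*126**(3/2)) = 7*(K + 2*(378*sqrt(14))) = 7*(K + 756*sqrt(14)) = 7*K + 5292*sqrt(14))
-5*7*(-7) + w(-15)*48 = -5*7*(-7) + (7*(-15) + 5292*sqrt(14))*48 = -35*(-7) + (-105 + 5292*sqrt(14))*48 = 245 + (-5040 + 254016*sqrt(14)) = -4795 + 254016*sqrt(14)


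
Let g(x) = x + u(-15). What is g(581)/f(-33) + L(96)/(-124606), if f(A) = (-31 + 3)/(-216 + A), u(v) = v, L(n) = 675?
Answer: 2195150388/436121 ≈ 5033.4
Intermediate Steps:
g(x) = -15 + x (g(x) = x - 15 = -15 + x)
f(A) = -28/(-216 + A)
g(581)/f(-33) + L(96)/(-124606) = (-15 + 581)/((-28/(-216 - 33))) + 675/(-124606) = 566/((-28/(-249))) + 675*(-1/124606) = 566/((-28*(-1/249))) - 675/124606 = 566/(28/249) - 675/124606 = 566*(249/28) - 675/124606 = 70467/14 - 675/124606 = 2195150388/436121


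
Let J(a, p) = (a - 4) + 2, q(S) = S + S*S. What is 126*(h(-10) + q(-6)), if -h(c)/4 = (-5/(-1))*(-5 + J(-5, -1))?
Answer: 34020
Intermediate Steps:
q(S) = S + S**2
J(a, p) = -2 + a (J(a, p) = (-4 + a) + 2 = -2 + a)
h(c) = 240 (h(c) = -4*(-5/(-1))*(-5 + (-2 - 5)) = -4*(-5*(-1))*(-5 - 7) = -20*(-12) = -4*(-60) = 240)
126*(h(-10) + q(-6)) = 126*(240 - 6*(1 - 6)) = 126*(240 - 6*(-5)) = 126*(240 + 30) = 126*270 = 34020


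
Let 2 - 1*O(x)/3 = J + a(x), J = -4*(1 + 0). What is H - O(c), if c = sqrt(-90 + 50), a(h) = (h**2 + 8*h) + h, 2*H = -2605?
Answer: -2881/2 + 54*I*sqrt(10) ≈ -1440.5 + 170.76*I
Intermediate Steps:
H = -2605/2 (H = (1/2)*(-2605) = -2605/2 ≈ -1302.5)
J = -4 (J = -4*1 = -4)
a(h) = h**2 + 9*h
c = 2*I*sqrt(10) (c = sqrt(-40) = 2*I*sqrt(10) ≈ 6.3246*I)
O(x) = 18 - 3*x*(9 + x) (O(x) = 6 - 3*(-4 + x*(9 + x)) = 6 + (12 - 3*x*(9 + x)) = 18 - 3*x*(9 + x))
H - O(c) = -2605/2 - (18 - 3*2*I*sqrt(10)*(9 + 2*I*sqrt(10))) = -2605/2 - (18 - 6*I*sqrt(10)*(9 + 2*I*sqrt(10))) = -2605/2 + (-18 + 6*I*sqrt(10)*(9 + 2*I*sqrt(10))) = -2641/2 + 6*I*sqrt(10)*(9 + 2*I*sqrt(10))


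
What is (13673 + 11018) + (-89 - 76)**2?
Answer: 51916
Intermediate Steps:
(13673 + 11018) + (-89 - 76)**2 = 24691 + (-165)**2 = 24691 + 27225 = 51916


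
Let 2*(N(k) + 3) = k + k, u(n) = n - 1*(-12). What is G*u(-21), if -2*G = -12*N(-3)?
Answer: 324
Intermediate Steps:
u(n) = 12 + n (u(n) = n + 12 = 12 + n)
N(k) = -3 + k (N(k) = -3 + (k + k)/2 = -3 + (2*k)/2 = -3 + k)
G = -36 (G = -(-6)*(-3 - 3) = -(-6)*(-6) = -1/2*72 = -36)
G*u(-21) = -36*(12 - 21) = -36*(-9) = 324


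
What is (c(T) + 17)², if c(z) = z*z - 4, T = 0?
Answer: 169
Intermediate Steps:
c(z) = -4 + z² (c(z) = z² - 4 = -4 + z²)
(c(T) + 17)² = ((-4 + 0²) + 17)² = ((-4 + 0) + 17)² = (-4 + 17)² = 13² = 169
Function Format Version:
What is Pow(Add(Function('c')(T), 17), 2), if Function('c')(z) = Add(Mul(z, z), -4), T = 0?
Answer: 169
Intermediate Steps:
Function('c')(z) = Add(-4, Pow(z, 2)) (Function('c')(z) = Add(Pow(z, 2), -4) = Add(-4, Pow(z, 2)))
Pow(Add(Function('c')(T), 17), 2) = Pow(Add(Add(-4, Pow(0, 2)), 17), 2) = Pow(Add(Add(-4, 0), 17), 2) = Pow(Add(-4, 17), 2) = Pow(13, 2) = 169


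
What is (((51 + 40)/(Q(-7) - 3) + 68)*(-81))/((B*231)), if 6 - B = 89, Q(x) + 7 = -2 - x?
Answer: 81/385 ≈ 0.21039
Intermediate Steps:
Q(x) = -9 - x (Q(x) = -7 + (-2 - x) = -9 - x)
B = -83 (B = 6 - 1*89 = 6 - 89 = -83)
(((51 + 40)/(Q(-7) - 3) + 68)*(-81))/((B*231)) = (((51 + 40)/((-9 - 1*(-7)) - 3) + 68)*(-81))/((-83*231)) = ((91/((-9 + 7) - 3) + 68)*(-81))/(-19173) = ((91/(-2 - 3) + 68)*(-81))*(-1/19173) = ((91/(-5) + 68)*(-81))*(-1/19173) = ((91*(-⅕) + 68)*(-81))*(-1/19173) = ((-91/5 + 68)*(-81))*(-1/19173) = ((249/5)*(-81))*(-1/19173) = -20169/5*(-1/19173) = 81/385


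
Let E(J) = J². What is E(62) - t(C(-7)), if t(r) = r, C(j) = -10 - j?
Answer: 3847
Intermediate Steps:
E(62) - t(C(-7)) = 62² - (-10 - 1*(-7)) = 3844 - (-10 + 7) = 3844 - 1*(-3) = 3844 + 3 = 3847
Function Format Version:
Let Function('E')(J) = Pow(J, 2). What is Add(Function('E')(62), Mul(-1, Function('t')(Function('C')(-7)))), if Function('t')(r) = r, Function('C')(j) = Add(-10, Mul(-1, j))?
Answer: 3847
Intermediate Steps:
Add(Function('E')(62), Mul(-1, Function('t')(Function('C')(-7)))) = Add(Pow(62, 2), Mul(-1, Add(-10, Mul(-1, -7)))) = Add(3844, Mul(-1, Add(-10, 7))) = Add(3844, Mul(-1, -3)) = Add(3844, 3) = 3847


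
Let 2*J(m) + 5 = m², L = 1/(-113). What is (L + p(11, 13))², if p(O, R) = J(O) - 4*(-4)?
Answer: 69906321/12769 ≈ 5474.7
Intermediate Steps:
L = -1/113 ≈ -0.0088496
J(m) = -5/2 + m²/2
p(O, R) = 27/2 + O²/2 (p(O, R) = (-5/2 + O²/2) - 4*(-4) = (-5/2 + O²/2) + 16 = 27/2 + O²/2)
(L + p(11, 13))² = (-1/113 + (27/2 + (½)*11²))² = (-1/113 + (27/2 + (½)*121))² = (-1/113 + (27/2 + 121/2))² = (-1/113 + 74)² = (8361/113)² = 69906321/12769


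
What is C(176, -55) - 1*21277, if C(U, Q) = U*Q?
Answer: -30957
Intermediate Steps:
C(U, Q) = Q*U
C(176, -55) - 1*21277 = -55*176 - 1*21277 = -9680 - 21277 = -30957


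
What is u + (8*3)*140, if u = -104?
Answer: 3256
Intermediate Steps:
u + (8*3)*140 = -104 + (8*3)*140 = -104 + 24*140 = -104 + 3360 = 3256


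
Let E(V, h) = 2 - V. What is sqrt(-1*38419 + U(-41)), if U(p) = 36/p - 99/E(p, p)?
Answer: 8*I*sqrt(1865978593)/1763 ≈ 196.02*I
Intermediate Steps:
U(p) = -99/(2 - p) + 36/p (U(p) = 36/p - 99/(2 - p) = -99/(2 - p) + 36/p)
sqrt(-1*38419 + U(-41)) = sqrt(-1*38419 + 9*(-8 + 15*(-41))/(-41*(-2 - 41))) = sqrt(-38419 + 9*(-1/41)*(-8 - 615)/(-43)) = sqrt(-38419 + 9*(-1/41)*(-1/43)*(-623)) = sqrt(-38419 - 5607/1763) = sqrt(-67738304/1763) = 8*I*sqrt(1865978593)/1763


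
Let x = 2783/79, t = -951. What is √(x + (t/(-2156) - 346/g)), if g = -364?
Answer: √915998254743/158158 ≈ 6.0514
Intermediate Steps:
x = 2783/79 (x = 2783*(1/79) = 2783/79 ≈ 35.228)
√(x + (t/(-2156) - 346/g)) = √(2783/79 + (-951/(-2156) - 346/(-364))) = √(2783/79 + (-951*(-1/2156) - 346*(-1/364))) = √(2783/79 + (951/2156 + 173/182)) = √(2783/79 + 39005/28028) = √(81083319/2214212) = √915998254743/158158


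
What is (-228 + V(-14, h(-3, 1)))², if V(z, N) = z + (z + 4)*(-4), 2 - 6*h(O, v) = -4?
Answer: 40804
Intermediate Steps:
h(O, v) = 1 (h(O, v) = ⅓ - ⅙*(-4) = ⅓ + ⅔ = 1)
V(z, N) = -16 - 3*z (V(z, N) = z + (4 + z)*(-4) = z + (-16 - 4*z) = -16 - 3*z)
(-228 + V(-14, h(-3, 1)))² = (-228 + (-16 - 3*(-14)))² = (-228 + (-16 + 42))² = (-228 + 26)² = (-202)² = 40804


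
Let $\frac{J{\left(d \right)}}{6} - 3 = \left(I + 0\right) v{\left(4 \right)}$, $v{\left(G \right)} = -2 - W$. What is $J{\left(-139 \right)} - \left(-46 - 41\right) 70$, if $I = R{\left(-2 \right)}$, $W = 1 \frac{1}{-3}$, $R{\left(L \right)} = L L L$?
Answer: $6188$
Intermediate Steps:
$R{\left(L \right)} = L^{3}$ ($R{\left(L \right)} = L^{2} L = L^{3}$)
$W = - \frac{1}{3}$ ($W = 1 \left(- \frac{1}{3}\right) = - \frac{1}{3} \approx -0.33333$)
$I = -8$ ($I = \left(-2\right)^{3} = -8$)
$v{\left(G \right)} = - \frac{5}{3}$ ($v{\left(G \right)} = -2 - - \frac{1}{3} = -2 + \frac{1}{3} = - \frac{5}{3}$)
$J{\left(d \right)} = 98$ ($J{\left(d \right)} = 18 + 6 \left(-8 + 0\right) \left(- \frac{5}{3}\right) = 18 + 6 \left(\left(-8\right) \left(- \frac{5}{3}\right)\right) = 18 + 6 \cdot \frac{40}{3} = 18 + 80 = 98$)
$J{\left(-139 \right)} - \left(-46 - 41\right) 70 = 98 - \left(-46 - 41\right) 70 = 98 - \left(-87\right) 70 = 98 - -6090 = 98 + 6090 = 6188$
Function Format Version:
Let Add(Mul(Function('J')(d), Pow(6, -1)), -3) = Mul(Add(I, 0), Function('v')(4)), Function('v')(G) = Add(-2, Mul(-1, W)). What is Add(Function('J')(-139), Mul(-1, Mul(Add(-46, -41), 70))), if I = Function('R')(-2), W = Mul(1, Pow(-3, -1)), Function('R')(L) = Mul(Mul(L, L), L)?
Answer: 6188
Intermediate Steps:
Function('R')(L) = Pow(L, 3) (Function('R')(L) = Mul(Pow(L, 2), L) = Pow(L, 3))
W = Rational(-1, 3) (W = Mul(1, Rational(-1, 3)) = Rational(-1, 3) ≈ -0.33333)
I = -8 (I = Pow(-2, 3) = -8)
Function('v')(G) = Rational(-5, 3) (Function('v')(G) = Add(-2, Mul(-1, Rational(-1, 3))) = Add(-2, Rational(1, 3)) = Rational(-5, 3))
Function('J')(d) = 98 (Function('J')(d) = Add(18, Mul(6, Mul(Add(-8, 0), Rational(-5, 3)))) = Add(18, Mul(6, Mul(-8, Rational(-5, 3)))) = Add(18, Mul(6, Rational(40, 3))) = Add(18, 80) = 98)
Add(Function('J')(-139), Mul(-1, Mul(Add(-46, -41), 70))) = Add(98, Mul(-1, Mul(Add(-46, -41), 70))) = Add(98, Mul(-1, Mul(-87, 70))) = Add(98, Mul(-1, -6090)) = Add(98, 6090) = 6188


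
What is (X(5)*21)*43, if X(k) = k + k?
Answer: 9030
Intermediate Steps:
X(k) = 2*k
(X(5)*21)*43 = ((2*5)*21)*43 = (10*21)*43 = 210*43 = 9030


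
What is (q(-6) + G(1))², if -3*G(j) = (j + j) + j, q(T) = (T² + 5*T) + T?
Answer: 1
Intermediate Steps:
q(T) = T² + 6*T
G(j) = -j (G(j) = -((j + j) + j)/3 = -(2*j + j)/3 = -j)
(q(-6) + G(1))² = (-6*(6 - 6) - 1*1)² = (-6*0 - 1)² = (0 - 1)² = (-1)² = 1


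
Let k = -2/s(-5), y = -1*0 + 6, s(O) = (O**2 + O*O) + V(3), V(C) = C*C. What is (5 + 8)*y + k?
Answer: 4600/59 ≈ 77.966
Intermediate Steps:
V(C) = C**2
s(O) = 9 + 2*O**2 (s(O) = (O**2 + O*O) + 3**2 = (O**2 + O**2) + 9 = 2*O**2 + 9 = 9 + 2*O**2)
y = 6 (y = 0 + 6 = 6)
k = -2/59 (k = -2/(9 + 2*(-5)**2) = -2/(9 + 2*25) = -2/(9 + 50) = -2/59 ≈ -0.033898)
(5 + 8)*y + k = (5 + 8)*6 - 2/59 = 13*6 - 2/59 = 78 - 2/59 = 4600/59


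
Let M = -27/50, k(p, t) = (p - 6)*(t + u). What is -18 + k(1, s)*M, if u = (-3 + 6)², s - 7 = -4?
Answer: 72/5 ≈ 14.400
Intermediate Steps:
s = 3 (s = 7 - 4 = 3)
u = 9 (u = 3² = 9)
k(p, t) = (-6 + p)*(9 + t) (k(p, t) = (p - 6)*(t + 9) = (-6 + p)*(9 + t))
M = -27/50 (M = -27*1/50 = -27/50 ≈ -0.54000)
-18 + k(1, s)*M = -18 + (-54 - 6*3 + 9*1 + 1*3)*(-27/50) = -18 + (-54 - 18 + 9 + 3)*(-27/50) = -18 - 60*(-27/50) = -18 + 162/5 = 72/5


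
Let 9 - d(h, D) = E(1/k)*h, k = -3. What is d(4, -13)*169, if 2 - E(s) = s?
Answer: -169/3 ≈ -56.333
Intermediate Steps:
E(s) = 2 - s
d(h, D) = 9 - 7*h/3 (d(h, D) = 9 - (2 - 1/(-3))*h = 9 - (2 - 1*(-⅓))*h = 9 - (2 + ⅓)*h = 9 - 7*h/3)
d(4, -13)*169 = (9 - 7/3*4)*169 = (9 - 28/3)*169 = -⅓*169 = -169/3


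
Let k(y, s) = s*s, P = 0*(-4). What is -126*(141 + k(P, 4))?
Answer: -19782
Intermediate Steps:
P = 0
k(y, s) = s²
-126*(141 + k(P, 4)) = -126*(141 + 4²) = -126*(141 + 16) = -126*157 = -19782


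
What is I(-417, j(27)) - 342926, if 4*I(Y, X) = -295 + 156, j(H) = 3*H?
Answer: -1371843/4 ≈ -3.4296e+5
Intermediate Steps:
I(Y, X) = -139/4 (I(Y, X) = (-295 + 156)/4 = (1/4)*(-139) = -139/4)
I(-417, j(27)) - 342926 = -139/4 - 342926 = -1371843/4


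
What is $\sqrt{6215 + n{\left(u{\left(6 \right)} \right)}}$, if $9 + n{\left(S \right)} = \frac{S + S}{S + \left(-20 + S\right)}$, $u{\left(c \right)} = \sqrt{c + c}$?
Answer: $\frac{\sqrt{31030 - 6207 \sqrt{3}}}{\sqrt{5 - \sqrt{3}}} \approx 78.775$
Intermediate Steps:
$u{\left(c \right)} = \sqrt{2} \sqrt{c}$ ($u{\left(c \right)} = \sqrt{2 c} = \sqrt{2} \sqrt{c}$)
$n{\left(S \right)} = -9 + \frac{2 S}{-20 + 2 S}$ ($n{\left(S \right)} = -9 + \frac{S + S}{S + \left(-20 + S\right)} = -9 + \frac{2 S}{-20 + 2 S}$)
$\sqrt{6215 + n{\left(u{\left(6 \right)} \right)}} = \sqrt{6215 + \frac{2 \left(45 - 4 \sqrt{2} \sqrt{6}\right)}{-10 + \sqrt{2} \sqrt{6}}} = \sqrt{6215 + \frac{2 \left(45 - 4 \cdot 2 \sqrt{3}\right)}{-10 + 2 \sqrt{3}}} = \sqrt{6215 + \frac{2 \left(45 - 8 \sqrt{3}\right)}{-10 + 2 \sqrt{3}}}$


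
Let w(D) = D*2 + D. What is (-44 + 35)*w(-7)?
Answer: 189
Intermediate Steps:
w(D) = 3*D (w(D) = 2*D + D = 3*D)
(-44 + 35)*w(-7) = (-44 + 35)*(3*(-7)) = -9*(-21) = 189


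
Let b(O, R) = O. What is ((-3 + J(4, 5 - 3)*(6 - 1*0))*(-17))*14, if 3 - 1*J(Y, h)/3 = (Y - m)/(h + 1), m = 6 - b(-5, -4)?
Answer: -22134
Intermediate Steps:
m = 11 (m = 6 - 1*(-5) = 6 + 5 = 11)
J(Y, h) = 9 - 3*(-11 + Y)/(1 + h) (J(Y, h) = 9 - 3*(Y - 1*11)/(h + 1) = 9 - 3*(Y - 11)/(1 + h) = 9 - 3*(-11 + Y)/(1 + h))
((-3 + J(4, 5 - 3)*(6 - 1*0))*(-17))*14 = ((-3 + (3*(14 - 1*4 + 3*(5 - 3))/(1 + (5 - 3)))*(6 - 1*0))*(-17))*14 = ((-3 + (3*(14 - 4 + 3*2)/(1 + 2))*(6 + 0))*(-17))*14 = ((-3 + (3*(14 - 4 + 6)/3)*6)*(-17))*14 = ((-3 + (3*(1/3)*16)*6)*(-17))*14 = ((-3 + 16*6)*(-17))*14 = ((-3 + 96)*(-17))*14 = (93*(-17))*14 = -1581*14 = -22134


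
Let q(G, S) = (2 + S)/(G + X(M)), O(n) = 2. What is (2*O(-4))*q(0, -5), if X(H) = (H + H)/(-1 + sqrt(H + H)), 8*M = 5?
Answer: 48/5 - 24*sqrt(5)/5 ≈ -1.1331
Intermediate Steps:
M = 5/8 (M = (1/8)*5 = 5/8 ≈ 0.62500)
X(H) = 2*H/(-1 + sqrt(2)*sqrt(H)) (X(H) = (2*H)/(-1 + sqrt(2*H)) = (2*H)/(-1 + sqrt(2)*sqrt(H)) = 2*H/(-1 + sqrt(2)*sqrt(H)))
q(G, S) = (2 + S)/(G + 5/(4*(-1 + sqrt(5)/2))) (q(G, S) = (2 + S)/(G + 2*(5/8)/(-1 + sqrt(2)*sqrt(5/8))) = (2 + S)/(G + 2*(5/8)/(-1 + sqrt(2)*(sqrt(10)/4))) = (2 + S)/(G + 2*(5/8)/(-1 + sqrt(5)/2)) = (2 + S)/(G + 5/(4*(-1 + sqrt(5)/2))))
(2*O(-4))*q(0, -5) = (2*2)*(2*(2 - 5)*(2 - sqrt(5))/(-5 + 2*0*(2 - sqrt(5)))) = 4*(2*(-3)*(2 - sqrt(5))/(-5 + 0)) = 4*(2*(-3)*(2 - sqrt(5))/(-5)) = 4*(2*(-1/5)*(-3)*(2 - sqrt(5))) = 4*(12/5 - 6*sqrt(5)/5) = 48/5 - 24*sqrt(5)/5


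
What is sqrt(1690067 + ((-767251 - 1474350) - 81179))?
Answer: I*sqrt(632713) ≈ 795.43*I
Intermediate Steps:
sqrt(1690067 + ((-767251 - 1474350) - 81179)) = sqrt(1690067 + (-2241601 - 81179)) = sqrt(1690067 - 2322780) = sqrt(-632713) = I*sqrt(632713)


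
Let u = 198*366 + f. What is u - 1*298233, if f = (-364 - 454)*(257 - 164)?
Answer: -301839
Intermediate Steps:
f = -76074 (f = -818*93 = -76074)
u = -3606 (u = 198*366 - 76074 = 72468 - 76074 = -3606)
u - 1*298233 = -3606 - 1*298233 = -3606 - 298233 = -301839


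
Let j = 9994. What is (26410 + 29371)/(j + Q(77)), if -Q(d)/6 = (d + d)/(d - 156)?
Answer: 4406699/790450 ≈ 5.5749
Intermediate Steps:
Q(d) = -12*d/(-156 + d) (Q(d) = -6*(d + d)/(d - 156) = -6*2*d/(-156 + d) = -12*d/(-156 + d))
(26410 + 29371)/(j + Q(77)) = (26410 + 29371)/(9994 - 12*77/(-156 + 77)) = 55781/(9994 - 12*77/(-79)) = 55781/(9994 - 12*77*(-1/79)) = 55781/(9994 + 924/79) = 55781/(790450/79) = 55781*(79/790450) = 4406699/790450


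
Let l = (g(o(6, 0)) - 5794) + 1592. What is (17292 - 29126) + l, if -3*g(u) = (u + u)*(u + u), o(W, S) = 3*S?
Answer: -16036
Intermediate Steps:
g(u) = -4*u²/3 (g(u) = -(u + u)*(u + u)/3 = -2*u*2*u/3 = -4*u²/3)
l = -4202 (l = (-4*(3*0)²/3 - 5794) + 1592 = (-4/3*0² - 5794) + 1592 = (-4/3*0 - 5794) + 1592 = (0 - 5794) + 1592 = -5794 + 1592 = -4202)
(17292 - 29126) + l = (17292 - 29126) - 4202 = -11834 - 4202 = -16036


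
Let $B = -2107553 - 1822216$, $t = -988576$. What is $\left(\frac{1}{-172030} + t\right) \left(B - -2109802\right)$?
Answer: $\frac{309512195155353727}{172030} \approx 1.7992 \cdot 10^{12}$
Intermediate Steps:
$B = -3929769$
$\left(\frac{1}{-172030} + t\right) \left(B - -2109802\right) = \left(\frac{1}{-172030} - 988576\right) \left(-3929769 - -2109802\right) = \left(- \frac{1}{172030} - 988576\right) \left(-3929769 + 2109802\right) = \left(- \frac{170064729281}{172030}\right) \left(-1819967\right) = \frac{309512195155353727}{172030}$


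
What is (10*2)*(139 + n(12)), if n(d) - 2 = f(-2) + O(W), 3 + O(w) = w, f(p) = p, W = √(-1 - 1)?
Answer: 2720 + 20*I*√2 ≈ 2720.0 + 28.284*I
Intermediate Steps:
W = I*√2 (W = √(-2) = I*√2 ≈ 1.4142*I)
O(w) = -3 + w
n(d) = -3 + I*√2 (n(d) = 2 + (-2 + (-3 + I*√2)) = 2 + (-5 + I*√2) = -3 + I*√2)
(10*2)*(139 + n(12)) = (10*2)*(139 + (-3 + I*√2)) = 20*(136 + I*√2) = 2720 + 20*I*√2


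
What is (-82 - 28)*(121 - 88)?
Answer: -3630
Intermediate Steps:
(-82 - 28)*(121 - 88) = -110*33 = -3630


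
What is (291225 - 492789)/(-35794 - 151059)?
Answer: 201564/186853 ≈ 1.0787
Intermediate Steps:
(291225 - 492789)/(-35794 - 151059) = -201564/(-186853) = -201564*(-1/186853) = 201564/186853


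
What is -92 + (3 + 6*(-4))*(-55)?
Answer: 1063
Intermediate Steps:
-92 + (3 + 6*(-4))*(-55) = -92 + (3 - 24)*(-55) = -92 - 21*(-55) = -92 + 1155 = 1063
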